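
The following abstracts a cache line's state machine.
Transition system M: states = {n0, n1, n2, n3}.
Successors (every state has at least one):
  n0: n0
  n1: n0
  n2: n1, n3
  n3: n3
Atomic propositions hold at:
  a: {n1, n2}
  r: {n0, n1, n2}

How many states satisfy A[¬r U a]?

Sat(¬r) = {n3}
A[¬r U a]: least fixpoint, start Z0 = Sat(a) = {n1, n2}, add states in Sat(¬r) with every successor in Z. Already a fixed point.
Sat(A[¬r U a]) = {n1, n2}
|Sat(A[¬r U a])| = |{n1, n2}| = 2.

2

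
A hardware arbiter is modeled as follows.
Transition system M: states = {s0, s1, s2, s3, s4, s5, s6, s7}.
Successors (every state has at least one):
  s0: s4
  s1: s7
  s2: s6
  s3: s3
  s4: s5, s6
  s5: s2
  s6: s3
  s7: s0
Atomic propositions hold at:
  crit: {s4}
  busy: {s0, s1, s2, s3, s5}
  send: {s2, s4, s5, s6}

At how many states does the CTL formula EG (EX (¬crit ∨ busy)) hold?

Sat(¬crit) = {s0, s1, s2, s3, s5, s6, s7}
Sat(¬crit ∨ busy) = {s0, s1, s2, s3, s5, s6, s7}
Sat(EX (¬crit ∨ busy)) = {s : some successor in {s0, s1, s2, s3, s5, s6, s7}} = {s1, s2, s3, s4, s5, s6, s7}
EG (EX (¬crit ∨ busy)): greatest fixpoint, start Z0 = {s1, s2, s3, s4, s5, s6, s7}, keep only states in Sat with some successor in Z. Z1 = {s1, s2, s3, s4, s5, s6}; Z2 = {s2, s3, s4, s5, s6}; fixed.
Sat(EG (EX (¬crit ∨ busy))) = {s2, s3, s4, s5, s6}
|Sat(EG (EX (¬crit ∨ busy)))| = |{s2, s3, s4, s5, s6}| = 5.

5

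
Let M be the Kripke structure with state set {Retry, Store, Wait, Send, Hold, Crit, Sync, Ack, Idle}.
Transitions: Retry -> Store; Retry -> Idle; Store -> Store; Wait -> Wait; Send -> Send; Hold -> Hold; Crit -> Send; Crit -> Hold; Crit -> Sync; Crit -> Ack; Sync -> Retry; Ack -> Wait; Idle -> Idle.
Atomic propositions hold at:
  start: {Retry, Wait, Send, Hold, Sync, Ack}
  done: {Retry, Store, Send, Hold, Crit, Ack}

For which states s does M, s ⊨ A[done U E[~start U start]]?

{Retry, Wait, Send, Hold, Crit, Sync, Ack}

Sat(~start) = {Store, Crit, Idle}
E[~start U start]: least fixpoint, start Z0 = Sat(start) = {Retry, Wait, Send, Hold, Sync, Ack}, add states in Sat(~start) with some successor in Z. Z1 = {Retry, Wait, Send, Hold, Crit, Sync, Ack}; fixed.
Sat(E[~start U start]) = {Retry, Wait, Send, Hold, Crit, Sync, Ack}
A[done U E[~start U start]]: least fixpoint, start Z0 = Sat(E[~start U start]) = {Retry, Wait, Send, Hold, Crit, Sync, Ack}, add states in Sat(done) with every successor in Z. Already a fixed point.
Sat(A[done U E[~start U start]]) = {Retry, Wait, Send, Hold, Crit, Sync, Ack}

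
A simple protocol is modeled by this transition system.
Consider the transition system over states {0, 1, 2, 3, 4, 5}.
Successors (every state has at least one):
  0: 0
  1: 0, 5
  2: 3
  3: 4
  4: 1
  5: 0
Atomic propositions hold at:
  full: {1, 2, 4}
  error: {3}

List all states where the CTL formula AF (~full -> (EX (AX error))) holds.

{1, 2, 3, 4}

Sat(~full) = {0, 3, 5}
Sat(AX error) = {s : every successor in {3}} = {2}
Sat(EX (AX error)) = {s : some successor in {2}} = ∅
Sat(~full -> (EX (AX error))) = {1, 2, 4}
AF (~full -> (EX (AX error))): least fixpoint, start Z0 = {1, 2, 4}, add states with every successor in Z. Z1 = {1, 2, 3, 4}; fixed.
Sat(AF (~full -> (EX (AX error)))) = {1, 2, 3, 4}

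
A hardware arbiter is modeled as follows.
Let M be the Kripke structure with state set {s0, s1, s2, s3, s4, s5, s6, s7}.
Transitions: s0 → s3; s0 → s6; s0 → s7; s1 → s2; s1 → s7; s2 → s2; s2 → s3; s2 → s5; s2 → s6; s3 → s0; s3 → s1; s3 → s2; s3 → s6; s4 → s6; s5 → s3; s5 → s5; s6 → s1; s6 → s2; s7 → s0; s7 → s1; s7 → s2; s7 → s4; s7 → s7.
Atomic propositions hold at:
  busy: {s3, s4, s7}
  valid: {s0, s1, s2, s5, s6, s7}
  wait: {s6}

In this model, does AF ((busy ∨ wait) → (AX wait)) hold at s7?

No

Sat(busy ∨ wait) = {s3, s4, s6, s7}
Sat(AX wait) = {s : every successor in {s6}} = {s4}
Sat((busy ∨ wait) → (AX wait)) = {s0, s1, s2, s4, s5}
AF ((busy ∨ wait) → (AX wait)): least fixpoint, start Z0 = {s0, s1, s2, s4, s5}, add states with every successor in Z. Z1 = {s0, s1, s2, s4, s5, s6}; Z2 = {s0, s1, s2, s3, s4, s5, s6}; fixed.
Sat(AF ((busy ∨ wait) → (AX wait))) = {s0, s1, s2, s3, s4, s5, s6}
s7 ∉ Sat(AF ((busy ∨ wait) → (AX wait))) = {s0, s1, s2, s3, s4, s5, s6}, so the formula does not hold at s7.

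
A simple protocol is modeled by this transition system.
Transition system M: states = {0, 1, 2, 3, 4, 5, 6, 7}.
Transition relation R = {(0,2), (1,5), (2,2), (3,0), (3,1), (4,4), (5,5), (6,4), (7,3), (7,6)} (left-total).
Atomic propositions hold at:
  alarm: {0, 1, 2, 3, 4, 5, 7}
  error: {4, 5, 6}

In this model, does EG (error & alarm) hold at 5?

Yes

Sat(error & alarm) = {4, 5}
EG (error & alarm): greatest fixpoint, start Z0 = {4, 5}, keep only states in Sat with some successor in Z. Already a fixed point.
Sat(EG (error & alarm)) = {4, 5}
5 ∈ Sat(EG (error & alarm)) = {4, 5}, so the formula holds at 5.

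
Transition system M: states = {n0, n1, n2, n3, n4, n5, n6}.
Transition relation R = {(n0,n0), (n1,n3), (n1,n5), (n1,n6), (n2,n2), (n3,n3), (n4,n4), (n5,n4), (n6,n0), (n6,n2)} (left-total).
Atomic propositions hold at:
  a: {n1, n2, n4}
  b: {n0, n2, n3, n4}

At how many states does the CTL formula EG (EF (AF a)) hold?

5

AF a: least fixpoint, start Z0 = {n1, n2, n4}, add states with every successor in Z. Z1 = {n1, n2, n4, n5}; fixed.
Sat(AF a) = {n1, n2, n4, n5}
EF (AF a): least fixpoint, start Z0 = {n1, n2, n4, n5}, add states with some successor in Z. Z1 = {n1, n2, n4, n5, n6}; fixed.
Sat(EF (AF a)) = {n1, n2, n4, n5, n6}
EG (EF (AF a)): greatest fixpoint, start Z0 = {n1, n2, n4, n5, n6}, keep only states in Sat with some successor in Z. Already a fixed point.
Sat(EG (EF (AF a))) = {n1, n2, n4, n5, n6}
|Sat(EG (EF (AF a)))| = |{n1, n2, n4, n5, n6}| = 5.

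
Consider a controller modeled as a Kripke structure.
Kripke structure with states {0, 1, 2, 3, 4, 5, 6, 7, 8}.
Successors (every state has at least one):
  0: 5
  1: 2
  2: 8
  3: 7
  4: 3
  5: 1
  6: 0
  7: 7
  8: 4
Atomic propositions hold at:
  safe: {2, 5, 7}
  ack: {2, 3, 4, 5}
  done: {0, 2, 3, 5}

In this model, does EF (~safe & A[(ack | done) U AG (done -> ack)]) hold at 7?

Sat(~safe) = {0, 1, 3, 4, 6, 8}
Sat(ack | done) = {0, 2, 3, 4, 5}
Sat(done -> ack) = {1, 2, 3, 4, 5, 6, 7, 8}
AG (done -> ack): greatest fixpoint, start Z0 = {1, 2, 3, 4, 5, 6, 7, 8}, keep only states in Sat with every successor in Z. Z1 = {1, 2, 3, 4, 5, 7, 8}; fixed.
Sat(AG (done -> ack)) = {1, 2, 3, 4, 5, 7, 8}
A[(ack | done) U AG (done -> ack)]: least fixpoint, start Z0 = Sat(AG (done -> ack)) = {1, 2, 3, 4, 5, 7, 8}, add states in Sat(ack | done) with every successor in Z. Z1 = {0, 1, 2, 3, 4, 5, 7, 8}; fixed.
Sat(A[(ack | done) U AG (done -> ack)]) = {0, 1, 2, 3, 4, 5, 7, 8}
Sat(~safe & A[(ack | done) U AG (done -> ack)]) = {0, 1, 3, 4, 8}
EF (~safe & A[(ack | done) U AG (done -> ack)]): least fixpoint, start Z0 = {0, 1, 3, 4, 8}, add states with some successor in Z. Z1 = {0, 1, 2, 3, 4, 5, 6, 8}; fixed.
Sat(EF (~safe & A[(ack | done) U AG (done -> ack)])) = {0, 1, 2, 3, 4, 5, 6, 8}
7 ∉ Sat(EF (~safe & A[(ack | done) U AG (done -> ack)])) = {0, 1, 2, 3, 4, 5, 6, 8}, so the formula does not hold at 7.

No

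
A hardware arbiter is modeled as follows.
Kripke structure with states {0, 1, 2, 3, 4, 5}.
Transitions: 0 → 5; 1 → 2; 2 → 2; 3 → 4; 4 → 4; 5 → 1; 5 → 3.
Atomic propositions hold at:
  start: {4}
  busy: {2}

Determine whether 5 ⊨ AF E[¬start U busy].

Sat(¬start) = {0, 1, 2, 3, 5}
E[¬start U busy]: least fixpoint, start Z0 = Sat(busy) = {2}, add states in Sat(¬start) with some successor in Z. Z1 = {1, 2}; Z2 = {1, 2, 5}; Z3 = {0, 1, 2, 5}; fixed.
Sat(E[¬start U busy]) = {0, 1, 2, 5}
AF E[¬start U busy]: least fixpoint, start Z0 = {0, 1, 2, 5}, add states with every successor in Z. Already a fixed point.
Sat(AF E[¬start U busy]) = {0, 1, 2, 5}
5 ∈ Sat(AF E[¬start U busy]) = {0, 1, 2, 5}, so the formula holds at 5.

Yes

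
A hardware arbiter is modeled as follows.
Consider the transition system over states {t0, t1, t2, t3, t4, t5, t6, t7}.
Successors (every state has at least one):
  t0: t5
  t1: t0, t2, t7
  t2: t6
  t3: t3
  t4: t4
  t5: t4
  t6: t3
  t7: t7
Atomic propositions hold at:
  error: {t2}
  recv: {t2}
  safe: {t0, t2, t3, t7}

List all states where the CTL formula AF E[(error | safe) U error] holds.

Sat(error | safe) = {t0, t2, t3, t7}
E[(error | safe) U error]: least fixpoint, start Z0 = Sat(error) = {t2}, add states in Sat(error | safe) with some successor in Z. Already a fixed point.
Sat(E[(error | safe) U error]) = {t2}
AF E[(error | safe) U error]: least fixpoint, start Z0 = {t2}, add states with every successor in Z. Already a fixed point.
Sat(AF E[(error | safe) U error]) = {t2}

{t2}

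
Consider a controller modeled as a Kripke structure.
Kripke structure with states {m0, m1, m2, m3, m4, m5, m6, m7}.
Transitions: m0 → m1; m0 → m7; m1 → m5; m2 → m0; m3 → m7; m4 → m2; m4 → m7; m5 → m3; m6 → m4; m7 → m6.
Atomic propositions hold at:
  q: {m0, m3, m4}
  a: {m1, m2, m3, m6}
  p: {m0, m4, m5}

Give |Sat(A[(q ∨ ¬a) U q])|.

Sat(¬a) = {m0, m4, m5, m7}
Sat(q ∨ ¬a) = {m0, m3, m4, m5, m7}
A[(q ∨ ¬a) U q]: least fixpoint, start Z0 = Sat(q) = {m0, m3, m4}, add states in Sat(q ∨ ¬a) with every successor in Z. Z1 = {m0, m3, m4, m5}; fixed.
Sat(A[(q ∨ ¬a) U q]) = {m0, m3, m4, m5}
|Sat(A[(q ∨ ¬a) U q])| = |{m0, m3, m4, m5}| = 4.

4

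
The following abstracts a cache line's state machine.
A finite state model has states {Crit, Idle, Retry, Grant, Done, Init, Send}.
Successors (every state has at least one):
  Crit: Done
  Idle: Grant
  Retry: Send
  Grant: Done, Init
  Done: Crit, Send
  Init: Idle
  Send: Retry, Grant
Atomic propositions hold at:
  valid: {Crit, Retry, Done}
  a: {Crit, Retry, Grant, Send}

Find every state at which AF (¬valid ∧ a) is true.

Sat(¬valid) = {Idle, Grant, Init, Send}
Sat(¬valid ∧ a) = {Grant, Send}
AF (¬valid ∧ a): least fixpoint, start Z0 = {Grant, Send}, add states with every successor in Z. Z1 = {Idle, Retry, Grant, Send}; Z2 = {Idle, Retry, Grant, Init, Send}; fixed.
Sat(AF (¬valid ∧ a)) = {Idle, Retry, Grant, Init, Send}

{Idle, Retry, Grant, Init, Send}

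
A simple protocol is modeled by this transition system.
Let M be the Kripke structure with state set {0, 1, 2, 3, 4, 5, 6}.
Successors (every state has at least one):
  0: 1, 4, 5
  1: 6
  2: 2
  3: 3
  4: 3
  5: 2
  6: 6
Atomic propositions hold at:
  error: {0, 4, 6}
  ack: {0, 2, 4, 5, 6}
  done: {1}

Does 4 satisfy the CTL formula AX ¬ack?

Yes

Sat(¬ack) = {1, 3}
Sat(AX ¬ack) = {s : every successor in {1, 3}} = {3, 4}
4 ∈ Sat(AX ¬ack) = {3, 4}, so the formula holds at 4.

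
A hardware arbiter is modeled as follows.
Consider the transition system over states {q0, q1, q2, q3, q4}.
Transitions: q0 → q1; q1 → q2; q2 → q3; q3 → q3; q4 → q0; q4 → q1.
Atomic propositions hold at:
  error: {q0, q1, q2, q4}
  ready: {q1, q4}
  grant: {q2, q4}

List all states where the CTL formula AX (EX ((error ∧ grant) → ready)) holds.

{q1, q2, q3}

Sat(error ∧ grant) = {q2, q4}
Sat((error ∧ grant) → ready) = {q0, q1, q3, q4}
Sat(EX ((error ∧ grant) → ready)) = {s : some successor in {q0, q1, q3, q4}} = {q0, q2, q3, q4}
Sat(AX (EX ((error ∧ grant) → ready))) = {s : every successor in {q0, q2, q3, q4}} = {q1, q2, q3}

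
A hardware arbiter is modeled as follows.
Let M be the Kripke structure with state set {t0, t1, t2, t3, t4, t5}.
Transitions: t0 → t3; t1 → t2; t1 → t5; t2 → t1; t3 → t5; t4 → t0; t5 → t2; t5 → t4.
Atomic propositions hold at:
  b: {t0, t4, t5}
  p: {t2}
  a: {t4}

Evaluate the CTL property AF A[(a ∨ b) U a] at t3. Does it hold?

Sat(a ∨ b) = {t0, t4, t5}
A[(a ∨ b) U a]: least fixpoint, start Z0 = Sat(a) = {t4}, add states in Sat(a ∨ b) with every successor in Z. Already a fixed point.
Sat(A[(a ∨ b) U a]) = {t4}
AF A[(a ∨ b) U a]: least fixpoint, start Z0 = {t4}, add states with every successor in Z. Already a fixed point.
Sat(AF A[(a ∨ b) U a]) = {t4}
t3 ∉ Sat(AF A[(a ∨ b) U a]) = {t4}, so the formula does not hold at t3.

No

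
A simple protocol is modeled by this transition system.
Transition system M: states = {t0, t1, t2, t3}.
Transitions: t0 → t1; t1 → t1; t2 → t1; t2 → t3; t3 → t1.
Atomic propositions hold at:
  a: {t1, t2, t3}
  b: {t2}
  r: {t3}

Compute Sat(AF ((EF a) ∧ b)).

{t2}

EF a: least fixpoint, start Z0 = {t1, t2, t3}, add states with some successor in Z. Z1 = {t0, t1, t2, t3}; fixed.
Sat(EF a) = {t0, t1, t2, t3}
Sat((EF a) ∧ b) = {t2}
AF ((EF a) ∧ b): least fixpoint, start Z0 = {t2}, add states with every successor in Z. Already a fixed point.
Sat(AF ((EF a) ∧ b)) = {t2}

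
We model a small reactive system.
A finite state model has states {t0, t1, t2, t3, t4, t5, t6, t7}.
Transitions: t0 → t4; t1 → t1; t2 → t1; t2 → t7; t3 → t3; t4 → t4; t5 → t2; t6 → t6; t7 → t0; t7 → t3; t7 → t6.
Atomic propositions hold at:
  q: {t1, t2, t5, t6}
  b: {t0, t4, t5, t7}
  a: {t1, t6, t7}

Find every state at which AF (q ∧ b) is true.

Sat(q ∧ b) = {t5}
AF (q ∧ b): least fixpoint, start Z0 = {t5}, add states with every successor in Z. Already a fixed point.
Sat(AF (q ∧ b)) = {t5}

{t5}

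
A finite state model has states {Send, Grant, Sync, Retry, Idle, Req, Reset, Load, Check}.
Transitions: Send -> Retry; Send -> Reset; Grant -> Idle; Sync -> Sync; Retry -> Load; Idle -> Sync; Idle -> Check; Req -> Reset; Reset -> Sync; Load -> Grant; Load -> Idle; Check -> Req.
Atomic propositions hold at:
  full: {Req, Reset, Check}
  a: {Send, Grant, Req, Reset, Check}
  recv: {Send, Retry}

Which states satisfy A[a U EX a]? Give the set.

{Send, Grant, Idle, Req, Load, Check}

Sat(EX a) = {s : some successor in {Send, Grant, Req, Reset, Check}} = {Send, Idle, Req, Load, Check}
A[a U EX a]: least fixpoint, start Z0 = Sat(EX a) = {Send, Idle, Req, Load, Check}, add states in Sat(a) with every successor in Z. Z1 = {Send, Grant, Idle, Req, Load, Check}; fixed.
Sat(A[a U EX a]) = {Send, Grant, Idle, Req, Load, Check}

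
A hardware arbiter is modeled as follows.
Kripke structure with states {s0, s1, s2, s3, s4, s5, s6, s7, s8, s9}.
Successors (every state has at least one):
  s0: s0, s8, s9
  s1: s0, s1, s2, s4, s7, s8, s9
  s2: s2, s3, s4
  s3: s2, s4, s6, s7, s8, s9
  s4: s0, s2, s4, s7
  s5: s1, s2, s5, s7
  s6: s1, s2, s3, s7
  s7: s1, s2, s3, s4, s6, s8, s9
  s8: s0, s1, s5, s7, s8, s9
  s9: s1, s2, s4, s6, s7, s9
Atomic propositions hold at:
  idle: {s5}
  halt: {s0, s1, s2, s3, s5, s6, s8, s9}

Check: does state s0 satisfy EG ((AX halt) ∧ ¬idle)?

Sat(AX halt) = {s : every successor in {s0, s1, s2, s3, s5, s6, s8, s9}} = {s0}
Sat(¬idle) = {s0, s1, s2, s3, s4, s6, s7, s8, s9}
Sat((AX halt) ∧ ¬idle) = {s0}
EG ((AX halt) ∧ ¬idle): greatest fixpoint, start Z0 = {s0}, keep only states in Sat with some successor in Z. Already a fixed point.
Sat(EG ((AX halt) ∧ ¬idle)) = {s0}
s0 ∈ Sat(EG ((AX halt) ∧ ¬idle)) = {s0}, so the formula holds at s0.

Yes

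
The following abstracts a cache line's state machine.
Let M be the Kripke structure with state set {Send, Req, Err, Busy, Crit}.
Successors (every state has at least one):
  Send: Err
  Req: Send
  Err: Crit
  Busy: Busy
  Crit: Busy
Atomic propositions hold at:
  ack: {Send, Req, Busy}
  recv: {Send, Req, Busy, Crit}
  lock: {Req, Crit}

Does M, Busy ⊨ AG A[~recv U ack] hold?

Sat(~recv) = {Err}
A[~recv U ack]: least fixpoint, start Z0 = Sat(ack) = {Send, Req, Busy}, add states in Sat(~recv) with every successor in Z. Already a fixed point.
Sat(A[~recv U ack]) = {Send, Req, Busy}
AG A[~recv U ack]: greatest fixpoint, start Z0 = {Send, Req, Busy}, keep only states in Sat with every successor in Z. Z1 = {Req, Busy}; Z2 = {Busy}; fixed.
Sat(AG A[~recv U ack]) = {Busy}
Busy ∈ Sat(AG A[~recv U ack]) = {Busy}, so the formula holds at Busy.

Yes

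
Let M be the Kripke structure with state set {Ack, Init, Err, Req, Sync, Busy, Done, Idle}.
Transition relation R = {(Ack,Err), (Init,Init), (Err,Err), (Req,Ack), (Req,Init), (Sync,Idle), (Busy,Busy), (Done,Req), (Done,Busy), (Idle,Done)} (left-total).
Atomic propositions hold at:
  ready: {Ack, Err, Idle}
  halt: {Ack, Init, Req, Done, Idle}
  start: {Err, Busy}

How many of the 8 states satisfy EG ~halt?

2

Sat(~halt) = {Err, Sync, Busy}
EG ~halt: greatest fixpoint, start Z0 = {Err, Sync, Busy}, keep only states in Sat with some successor in Z. Z1 = {Err, Busy}; fixed.
Sat(EG ~halt) = {Err, Busy}
|Sat(EG ~halt)| = |{Err, Busy}| = 2.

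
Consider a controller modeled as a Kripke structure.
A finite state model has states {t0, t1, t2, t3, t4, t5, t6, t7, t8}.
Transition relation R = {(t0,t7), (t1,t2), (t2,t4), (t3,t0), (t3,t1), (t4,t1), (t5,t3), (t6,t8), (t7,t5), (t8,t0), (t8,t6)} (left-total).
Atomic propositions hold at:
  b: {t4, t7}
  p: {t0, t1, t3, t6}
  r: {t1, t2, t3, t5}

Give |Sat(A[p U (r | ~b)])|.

7

Sat(~b) = {t0, t1, t2, t3, t5, t6, t8}
Sat(r | ~b) = {t0, t1, t2, t3, t5, t6, t8}
A[p U (r | ~b)]: least fixpoint, start Z0 = Sat((r | ~b)) = {t0, t1, t2, t3, t5, t6, t8}, add states in Sat(p) with every successor in Z. Already a fixed point.
Sat(A[p U (r | ~b)]) = {t0, t1, t2, t3, t5, t6, t8}
|Sat(A[p U (r | ~b)])| = |{t0, t1, t2, t3, t5, t6, t8}| = 7.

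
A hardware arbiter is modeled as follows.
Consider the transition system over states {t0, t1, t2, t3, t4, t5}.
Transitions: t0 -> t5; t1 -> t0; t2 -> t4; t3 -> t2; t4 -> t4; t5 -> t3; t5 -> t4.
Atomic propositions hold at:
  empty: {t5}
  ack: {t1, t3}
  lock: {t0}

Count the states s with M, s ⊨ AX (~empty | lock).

Sat(~empty) = {t0, t1, t2, t3, t4}
Sat(~empty | lock) = {t0, t1, t2, t3, t4}
Sat(AX (~empty | lock)) = {s : every successor in {t0, t1, t2, t3, t4}} = {t1, t2, t3, t4, t5}
|Sat(AX (~empty | lock))| = |{t1, t2, t3, t4, t5}| = 5.

5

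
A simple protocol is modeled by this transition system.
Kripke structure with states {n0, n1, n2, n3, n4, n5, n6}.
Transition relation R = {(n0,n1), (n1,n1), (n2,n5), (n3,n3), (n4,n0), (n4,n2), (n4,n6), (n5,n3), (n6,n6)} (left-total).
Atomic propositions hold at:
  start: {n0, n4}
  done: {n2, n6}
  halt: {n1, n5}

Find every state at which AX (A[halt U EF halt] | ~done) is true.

{n0, n1, n2, n3, n5}

EF halt: least fixpoint, start Z0 = {n1, n5}, add states with some successor in Z. Z1 = {n0, n1, n2, n5}; Z2 = {n0, n1, n2, n4, n5}; fixed.
Sat(EF halt) = {n0, n1, n2, n4, n5}
A[halt U EF halt]: least fixpoint, start Z0 = Sat(EF halt) = {n0, n1, n2, n4, n5}, add states in Sat(halt) with every successor in Z. Already a fixed point.
Sat(A[halt U EF halt]) = {n0, n1, n2, n4, n5}
Sat(~done) = {n0, n1, n3, n4, n5}
Sat(A[halt U EF halt] | ~done) = {n0, n1, n2, n3, n4, n5}
Sat(AX (A[halt U EF halt] | ~done)) = {s : every successor in {n0, n1, n2, n3, n4, n5}} = {n0, n1, n2, n3, n5}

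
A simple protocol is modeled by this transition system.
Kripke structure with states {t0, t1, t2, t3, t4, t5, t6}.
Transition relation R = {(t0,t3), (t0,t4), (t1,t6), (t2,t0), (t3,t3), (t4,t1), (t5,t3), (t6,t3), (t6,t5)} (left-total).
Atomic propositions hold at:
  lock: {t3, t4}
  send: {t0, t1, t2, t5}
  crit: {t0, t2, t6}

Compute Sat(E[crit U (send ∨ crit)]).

{t0, t1, t2, t5, t6}

Sat(send ∨ crit) = {t0, t1, t2, t5, t6}
E[crit U (send ∨ crit)]: least fixpoint, start Z0 = Sat((send ∨ crit)) = {t0, t1, t2, t5, t6}, add states in Sat(crit) with some successor in Z. Already a fixed point.
Sat(E[crit U (send ∨ crit)]) = {t0, t1, t2, t5, t6}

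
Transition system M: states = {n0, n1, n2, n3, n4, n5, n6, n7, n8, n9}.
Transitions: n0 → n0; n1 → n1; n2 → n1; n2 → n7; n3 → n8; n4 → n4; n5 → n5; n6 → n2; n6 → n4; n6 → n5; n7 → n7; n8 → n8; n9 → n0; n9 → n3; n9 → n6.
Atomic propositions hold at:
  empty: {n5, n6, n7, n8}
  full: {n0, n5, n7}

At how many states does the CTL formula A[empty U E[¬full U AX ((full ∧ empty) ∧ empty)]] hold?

5

Sat(¬full) = {n1, n2, n3, n4, n6, n8, n9}
Sat(full ∧ empty) = {n5, n7}
Sat((full ∧ empty) ∧ empty) = {n5, n7}
Sat(AX ((full ∧ empty) ∧ empty)) = {s : every successor in {n5, n7}} = {n5, n7}
E[¬full U AX ((full ∧ empty) ∧ empty)]: least fixpoint, start Z0 = Sat(AX ((full ∧ empty) ∧ empty)) = {n5, n7}, add states in Sat(¬full) with some successor in Z. Z1 = {n2, n5, n6, n7}; Z2 = {n2, n5, n6, n7, n9}; fixed.
Sat(E[¬full U AX ((full ∧ empty) ∧ empty)]) = {n2, n5, n6, n7, n9}
A[empty U E[¬full U AX ((full ∧ empty) ∧ empty)]]: least fixpoint, start Z0 = Sat(E[¬full U AX ((full ∧ empty) ∧ empty)]) = {n2, n5, n6, n7, n9}, add states in Sat(empty) with every successor in Z. Already a fixed point.
Sat(A[empty U E[¬full U AX ((full ∧ empty) ∧ empty)]]) = {n2, n5, n6, n7, n9}
|Sat(A[empty U E[¬full U AX ((full ∧ empty) ∧ empty)]])| = |{n2, n5, n6, n7, n9}| = 5.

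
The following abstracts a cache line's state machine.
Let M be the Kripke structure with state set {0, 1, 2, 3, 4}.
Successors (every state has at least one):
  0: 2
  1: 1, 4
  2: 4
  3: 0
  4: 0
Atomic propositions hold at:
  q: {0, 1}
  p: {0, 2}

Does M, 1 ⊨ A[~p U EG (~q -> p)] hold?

Sat(~p) = {1, 3, 4}
Sat(~q) = {2, 3, 4}
Sat(~q -> p) = {0, 1, 2}
EG (~q -> p): greatest fixpoint, start Z0 = {0, 1, 2}, keep only states in Sat with some successor in Z. Z1 = {0, 1}; Z2 = {1}; fixed.
Sat(EG (~q -> p)) = {1}
A[~p U EG (~q -> p)]: least fixpoint, start Z0 = Sat(EG (~q -> p)) = {1}, add states in Sat(~p) with every successor in Z. Already a fixed point.
Sat(A[~p U EG (~q -> p)]) = {1}
1 ∈ Sat(A[~p U EG (~q -> p)]) = {1}, so the formula holds at 1.

Yes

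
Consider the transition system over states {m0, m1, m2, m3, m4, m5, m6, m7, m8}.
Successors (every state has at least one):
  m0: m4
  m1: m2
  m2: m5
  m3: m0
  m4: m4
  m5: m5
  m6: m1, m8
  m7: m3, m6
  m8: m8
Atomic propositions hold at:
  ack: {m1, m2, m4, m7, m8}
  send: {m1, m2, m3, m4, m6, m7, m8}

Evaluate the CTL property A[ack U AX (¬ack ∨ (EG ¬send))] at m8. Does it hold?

No

Sat(¬ack) = {m0, m3, m5, m6}
Sat(¬send) = {m0, m5}
EG ¬send: greatest fixpoint, start Z0 = {m0, m5}, keep only states in Sat with some successor in Z. Z1 = {m5}; fixed.
Sat(EG ¬send) = {m5}
Sat(¬ack ∨ (EG ¬send)) = {m0, m3, m5, m6}
Sat(AX (¬ack ∨ (EG ¬send))) = {s : every successor in {m0, m3, m5, m6}} = {m2, m3, m5, m7}
A[ack U AX (¬ack ∨ (EG ¬send))]: least fixpoint, start Z0 = Sat(AX (¬ack ∨ (EG ¬send))) = {m2, m3, m5, m7}, add states in Sat(ack) with every successor in Z. Z1 = {m1, m2, m3, m5, m7}; fixed.
Sat(A[ack U AX (¬ack ∨ (EG ¬send))]) = {m1, m2, m3, m5, m7}
m8 ∉ Sat(A[ack U AX (¬ack ∨ (EG ¬send))]) = {m1, m2, m3, m5, m7}, so the formula does not hold at m8.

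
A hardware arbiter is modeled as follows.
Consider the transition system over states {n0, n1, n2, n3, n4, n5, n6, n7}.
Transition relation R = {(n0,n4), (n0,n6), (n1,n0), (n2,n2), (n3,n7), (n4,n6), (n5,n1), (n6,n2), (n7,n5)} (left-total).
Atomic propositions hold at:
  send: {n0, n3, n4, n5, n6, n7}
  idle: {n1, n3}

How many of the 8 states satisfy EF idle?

EF idle: least fixpoint, start Z0 = {n1, n3}, add states with some successor in Z. Z1 = {n1, n3, n5}; Z2 = {n1, n3, n5, n7}; fixed.
Sat(EF idle) = {n1, n3, n5, n7}
|Sat(EF idle)| = |{n1, n3, n5, n7}| = 4.

4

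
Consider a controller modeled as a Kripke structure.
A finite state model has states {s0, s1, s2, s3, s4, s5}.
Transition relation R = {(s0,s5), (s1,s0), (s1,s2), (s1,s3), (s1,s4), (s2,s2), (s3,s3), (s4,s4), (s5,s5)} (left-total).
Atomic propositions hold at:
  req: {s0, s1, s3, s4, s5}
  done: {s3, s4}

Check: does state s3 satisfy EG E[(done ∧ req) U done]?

Yes

Sat(done ∧ req) = {s3, s4}
E[(done ∧ req) U done]: least fixpoint, start Z0 = Sat(done) = {s3, s4}, add states in Sat(done ∧ req) with some successor in Z. Already a fixed point.
Sat(E[(done ∧ req) U done]) = {s3, s4}
EG E[(done ∧ req) U done]: greatest fixpoint, start Z0 = {s3, s4}, keep only states in Sat with some successor in Z. Already a fixed point.
Sat(EG E[(done ∧ req) U done]) = {s3, s4}
s3 ∈ Sat(EG E[(done ∧ req) U done]) = {s3, s4}, so the formula holds at s3.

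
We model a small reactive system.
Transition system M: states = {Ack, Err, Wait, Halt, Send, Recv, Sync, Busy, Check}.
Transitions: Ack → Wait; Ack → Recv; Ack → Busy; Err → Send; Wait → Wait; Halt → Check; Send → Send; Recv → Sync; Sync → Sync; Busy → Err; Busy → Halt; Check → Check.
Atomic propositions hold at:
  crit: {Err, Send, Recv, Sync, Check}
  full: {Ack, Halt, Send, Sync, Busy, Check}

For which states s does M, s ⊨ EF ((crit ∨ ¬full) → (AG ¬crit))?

{Ack, Wait, Halt, Busy}

Sat(¬full) = {Err, Wait, Recv}
Sat(crit ∨ ¬full) = {Err, Wait, Send, Recv, Sync, Check}
Sat(¬crit) = {Ack, Wait, Halt, Busy}
AG ¬crit: greatest fixpoint, start Z0 = {Ack, Wait, Halt, Busy}, keep only states in Sat with every successor in Z. Z1 = {Wait}; fixed.
Sat(AG ¬crit) = {Wait}
Sat((crit ∨ ¬full) → (AG ¬crit)) = {Ack, Wait, Halt, Busy}
EF ((crit ∨ ¬full) → (AG ¬crit)): least fixpoint, start Z0 = {Ack, Wait, Halt, Busy}, add states with some successor in Z. Already a fixed point.
Sat(EF ((crit ∨ ¬full) → (AG ¬crit))) = {Ack, Wait, Halt, Busy}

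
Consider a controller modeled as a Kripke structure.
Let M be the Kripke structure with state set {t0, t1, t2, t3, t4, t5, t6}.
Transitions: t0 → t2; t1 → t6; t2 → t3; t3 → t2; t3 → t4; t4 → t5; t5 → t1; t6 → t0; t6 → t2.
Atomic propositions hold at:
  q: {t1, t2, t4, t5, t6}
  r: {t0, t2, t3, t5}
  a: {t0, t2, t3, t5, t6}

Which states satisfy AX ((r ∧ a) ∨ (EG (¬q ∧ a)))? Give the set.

Sat(r ∧ a) = {t0, t2, t3, t5}
Sat(¬q) = {t0, t3}
Sat(¬q ∧ a) = {t0, t3}
EG (¬q ∧ a): greatest fixpoint, start Z0 = {t0, t3}, keep only states in Sat with some successor in Z. Z1 = ∅; fixed.
Sat(EG (¬q ∧ a)) = ∅
Sat((r ∧ a) ∨ (EG (¬q ∧ a))) = {t0, t2, t3, t5}
Sat(AX ((r ∧ a) ∨ (EG (¬q ∧ a)))) = {s : every successor in {t0, t2, t3, t5}} = {t0, t2, t4, t6}

{t0, t2, t4, t6}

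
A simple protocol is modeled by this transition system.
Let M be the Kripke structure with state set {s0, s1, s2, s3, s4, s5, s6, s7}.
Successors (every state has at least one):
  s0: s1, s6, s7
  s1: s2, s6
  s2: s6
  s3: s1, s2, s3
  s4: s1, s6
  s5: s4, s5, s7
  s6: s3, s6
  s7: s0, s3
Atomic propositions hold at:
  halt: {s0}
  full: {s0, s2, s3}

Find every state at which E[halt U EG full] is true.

{s3}

EG full: greatest fixpoint, start Z0 = {s0, s2, s3}, keep only states in Sat with some successor in Z. Z1 = {s3}; fixed.
Sat(EG full) = {s3}
E[halt U EG full]: least fixpoint, start Z0 = Sat(EG full) = {s3}, add states in Sat(halt) with some successor in Z. Already a fixed point.
Sat(E[halt U EG full]) = {s3}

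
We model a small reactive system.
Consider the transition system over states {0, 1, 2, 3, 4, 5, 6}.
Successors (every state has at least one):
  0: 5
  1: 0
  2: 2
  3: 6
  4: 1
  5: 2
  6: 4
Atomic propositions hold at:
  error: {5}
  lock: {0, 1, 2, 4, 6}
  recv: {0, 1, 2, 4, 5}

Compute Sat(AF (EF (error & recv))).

{0, 1, 3, 4, 5, 6}

Sat(error & recv) = {5}
EF (error & recv): least fixpoint, start Z0 = {5}, add states with some successor in Z. Z1 = {0, 5}; Z2 = {0, 1, 5}; Z3 = {0, 1, 4, 5}; Z4 = {0, 1, 4, 5, 6}; Z5 = {0, 1, 3, 4, 5, 6}; fixed.
Sat(EF (error & recv)) = {0, 1, 3, 4, 5, 6}
AF (EF (error & recv)): least fixpoint, start Z0 = {0, 1, 3, 4, 5, 6}, add states with every successor in Z. Already a fixed point.
Sat(AF (EF (error & recv))) = {0, 1, 3, 4, 5, 6}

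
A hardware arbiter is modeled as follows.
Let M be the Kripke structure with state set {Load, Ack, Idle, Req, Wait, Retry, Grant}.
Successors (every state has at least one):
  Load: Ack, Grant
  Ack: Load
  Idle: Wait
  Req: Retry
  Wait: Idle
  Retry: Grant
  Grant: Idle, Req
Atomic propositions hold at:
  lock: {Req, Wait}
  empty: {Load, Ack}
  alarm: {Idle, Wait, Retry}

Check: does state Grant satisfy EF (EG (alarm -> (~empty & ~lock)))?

Sat(~empty) = {Idle, Req, Wait, Retry, Grant}
Sat(~lock) = {Load, Ack, Idle, Retry, Grant}
Sat(~empty & ~lock) = {Idle, Retry, Grant}
Sat(alarm -> (~empty & ~lock)) = {Load, Ack, Idle, Req, Retry, Grant}
EG (alarm -> (~empty & ~lock)): greatest fixpoint, start Z0 = {Load, Ack, Idle, Req, Retry, Grant}, keep only states in Sat with some successor in Z. Z1 = {Load, Ack, Req, Retry, Grant}; fixed.
Sat(EG (alarm -> (~empty & ~lock))) = {Load, Ack, Req, Retry, Grant}
EF (EG (alarm -> (~empty & ~lock))): least fixpoint, start Z0 = {Load, Ack, Req, Retry, Grant}, add states with some successor in Z. Already a fixed point.
Sat(EF (EG (alarm -> (~empty & ~lock)))) = {Load, Ack, Req, Retry, Grant}
Grant ∈ Sat(EF (EG (alarm -> (~empty & ~lock)))) = {Load, Ack, Req, Retry, Grant}, so the formula holds at Grant.

Yes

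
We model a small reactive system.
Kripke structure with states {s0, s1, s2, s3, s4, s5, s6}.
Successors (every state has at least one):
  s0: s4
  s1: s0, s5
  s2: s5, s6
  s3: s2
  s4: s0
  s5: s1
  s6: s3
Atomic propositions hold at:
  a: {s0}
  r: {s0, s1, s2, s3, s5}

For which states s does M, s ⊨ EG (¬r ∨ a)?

Sat(¬r) = {s4, s6}
Sat(¬r ∨ a) = {s0, s4, s6}
EG (¬r ∨ a): greatest fixpoint, start Z0 = {s0, s4, s6}, keep only states in Sat with some successor in Z. Z1 = {s0, s4}; fixed.
Sat(EG (¬r ∨ a)) = {s0, s4}

{s0, s4}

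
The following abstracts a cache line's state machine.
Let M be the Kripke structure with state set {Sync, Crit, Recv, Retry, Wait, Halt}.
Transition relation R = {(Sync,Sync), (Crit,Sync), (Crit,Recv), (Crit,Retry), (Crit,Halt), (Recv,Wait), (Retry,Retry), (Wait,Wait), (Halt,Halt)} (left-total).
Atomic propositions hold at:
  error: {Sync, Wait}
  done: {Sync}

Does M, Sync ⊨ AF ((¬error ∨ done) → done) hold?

Yes

Sat(¬error) = {Crit, Recv, Retry, Halt}
Sat(¬error ∨ done) = {Sync, Crit, Recv, Retry, Halt}
Sat((¬error ∨ done) → done) = {Sync, Wait}
AF ((¬error ∨ done) → done): least fixpoint, start Z0 = {Sync, Wait}, add states with every successor in Z. Z1 = {Sync, Recv, Wait}; fixed.
Sat(AF ((¬error ∨ done) → done)) = {Sync, Recv, Wait}
Sync ∈ Sat(AF ((¬error ∨ done) → done)) = {Sync, Recv, Wait}, so the formula holds at Sync.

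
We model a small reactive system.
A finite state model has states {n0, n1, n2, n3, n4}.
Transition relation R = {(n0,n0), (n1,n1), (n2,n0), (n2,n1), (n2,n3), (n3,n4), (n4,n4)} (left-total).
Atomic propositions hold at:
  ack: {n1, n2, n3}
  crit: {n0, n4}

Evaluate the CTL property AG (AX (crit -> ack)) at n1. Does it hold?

Yes

Sat(crit -> ack) = {n1, n2, n3}
Sat(AX (crit -> ack)) = {s : every successor in {n1, n2, n3}} = {n1}
AG (AX (crit -> ack)): greatest fixpoint, start Z0 = {n1}, keep only states in Sat with every successor in Z. Already a fixed point.
Sat(AG (AX (crit -> ack))) = {n1}
n1 ∈ Sat(AG (AX (crit -> ack))) = {n1}, so the formula holds at n1.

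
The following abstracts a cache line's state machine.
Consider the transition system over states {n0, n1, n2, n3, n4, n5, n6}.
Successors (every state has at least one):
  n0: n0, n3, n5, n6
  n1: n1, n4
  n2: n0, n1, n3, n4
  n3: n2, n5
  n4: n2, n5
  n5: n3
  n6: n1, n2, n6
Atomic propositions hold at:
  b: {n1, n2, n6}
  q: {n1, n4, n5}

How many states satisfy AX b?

Sat(AX b) = {s : every successor in {n1, n2, n6}} = {n6}
|Sat(AX b)| = |{n6}| = 1.

1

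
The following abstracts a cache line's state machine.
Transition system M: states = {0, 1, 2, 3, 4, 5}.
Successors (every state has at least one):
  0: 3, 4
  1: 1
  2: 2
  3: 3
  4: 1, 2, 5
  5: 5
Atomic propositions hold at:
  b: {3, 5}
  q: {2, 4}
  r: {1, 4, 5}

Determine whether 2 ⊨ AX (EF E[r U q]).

E[r U q]: least fixpoint, start Z0 = Sat(q) = {2, 4}, add states in Sat(r) with some successor in Z. Already a fixed point.
Sat(E[r U q]) = {2, 4}
EF E[r U q]: least fixpoint, start Z0 = {2, 4}, add states with some successor in Z. Z1 = {0, 2, 4}; fixed.
Sat(EF E[r U q]) = {0, 2, 4}
Sat(AX (EF E[r U q])) = {s : every successor in {0, 2, 4}} = {2}
2 ∈ Sat(AX (EF E[r U q])) = {2}, so the formula holds at 2.

Yes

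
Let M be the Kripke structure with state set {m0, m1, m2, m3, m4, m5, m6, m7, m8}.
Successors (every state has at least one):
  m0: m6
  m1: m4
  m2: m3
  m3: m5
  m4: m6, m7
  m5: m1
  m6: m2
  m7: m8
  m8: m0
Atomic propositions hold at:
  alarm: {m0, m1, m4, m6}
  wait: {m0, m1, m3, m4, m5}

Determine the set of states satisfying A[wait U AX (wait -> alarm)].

Sat(wait -> alarm) = {m0, m1, m2, m4, m6, m7, m8}
Sat(AX (wait -> alarm)) = {s : every successor in {m0, m1, m2, m4, m6, m7, m8}} = {m0, m1, m4, m5, m6, m7, m8}
A[wait U AX (wait -> alarm)]: least fixpoint, start Z0 = Sat(AX (wait -> alarm)) = {m0, m1, m4, m5, m6, m7, m8}, add states in Sat(wait) with every successor in Z. Z1 = {m0, m1, m3, m4, m5, m6, m7, m8}; fixed.
Sat(A[wait U AX (wait -> alarm)]) = {m0, m1, m3, m4, m5, m6, m7, m8}

{m0, m1, m3, m4, m5, m6, m7, m8}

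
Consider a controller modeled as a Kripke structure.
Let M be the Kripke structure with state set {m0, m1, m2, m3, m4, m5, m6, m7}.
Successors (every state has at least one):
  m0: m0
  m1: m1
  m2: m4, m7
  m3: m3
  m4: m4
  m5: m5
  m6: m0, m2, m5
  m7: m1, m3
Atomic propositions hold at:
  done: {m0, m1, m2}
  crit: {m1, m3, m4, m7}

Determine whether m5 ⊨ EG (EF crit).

No

EF crit: least fixpoint, start Z0 = {m1, m3, m4, m7}, add states with some successor in Z. Z1 = {m1, m2, m3, m4, m7}; Z2 = {m1, m2, m3, m4, m6, m7}; fixed.
Sat(EF crit) = {m1, m2, m3, m4, m6, m7}
EG (EF crit): greatest fixpoint, start Z0 = {m1, m2, m3, m4, m6, m7}, keep only states in Sat with some successor in Z. Already a fixed point.
Sat(EG (EF crit)) = {m1, m2, m3, m4, m6, m7}
m5 ∉ Sat(EG (EF crit)) = {m1, m2, m3, m4, m6, m7}, so the formula does not hold at m5.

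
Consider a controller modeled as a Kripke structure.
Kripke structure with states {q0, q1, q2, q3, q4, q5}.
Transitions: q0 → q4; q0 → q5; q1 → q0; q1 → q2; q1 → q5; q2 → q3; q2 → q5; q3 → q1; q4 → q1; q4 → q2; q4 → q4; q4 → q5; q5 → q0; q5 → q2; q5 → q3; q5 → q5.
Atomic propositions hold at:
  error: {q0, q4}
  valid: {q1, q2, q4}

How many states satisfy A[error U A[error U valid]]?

3

A[error U valid]: least fixpoint, start Z0 = Sat(valid) = {q1, q2, q4}, add states in Sat(error) with every successor in Z. Already a fixed point.
Sat(A[error U valid]) = {q1, q2, q4}
A[error U A[error U valid]]: least fixpoint, start Z0 = Sat(A[error U valid]) = {q1, q2, q4}, add states in Sat(error) with every successor in Z. Already a fixed point.
Sat(A[error U A[error U valid]]) = {q1, q2, q4}
|Sat(A[error U A[error U valid]])| = |{q1, q2, q4}| = 3.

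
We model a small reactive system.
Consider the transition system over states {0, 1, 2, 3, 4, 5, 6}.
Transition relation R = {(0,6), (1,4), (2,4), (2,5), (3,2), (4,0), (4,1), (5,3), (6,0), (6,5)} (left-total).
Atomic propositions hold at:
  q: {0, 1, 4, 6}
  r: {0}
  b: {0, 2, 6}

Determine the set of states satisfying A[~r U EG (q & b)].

{0, 6}

Sat(~r) = {1, 2, 3, 4, 5, 6}
Sat(q & b) = {0, 6}
EG (q & b): greatest fixpoint, start Z0 = {0, 6}, keep only states in Sat with some successor in Z. Already a fixed point.
Sat(EG (q & b)) = {0, 6}
A[~r U EG (q & b)]: least fixpoint, start Z0 = Sat(EG (q & b)) = {0, 6}, add states in Sat(~r) with every successor in Z. Already a fixed point.
Sat(A[~r U EG (q & b)]) = {0, 6}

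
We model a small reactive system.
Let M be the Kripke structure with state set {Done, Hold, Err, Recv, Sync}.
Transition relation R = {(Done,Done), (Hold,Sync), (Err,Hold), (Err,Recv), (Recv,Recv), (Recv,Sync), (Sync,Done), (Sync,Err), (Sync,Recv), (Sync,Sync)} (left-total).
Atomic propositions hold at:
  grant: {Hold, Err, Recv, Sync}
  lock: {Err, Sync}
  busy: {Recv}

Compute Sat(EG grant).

EG grant: greatest fixpoint, start Z0 = {Hold, Err, Recv, Sync}, keep only states in Sat with some successor in Z. Already a fixed point.
Sat(EG grant) = {Hold, Err, Recv, Sync}

{Hold, Err, Recv, Sync}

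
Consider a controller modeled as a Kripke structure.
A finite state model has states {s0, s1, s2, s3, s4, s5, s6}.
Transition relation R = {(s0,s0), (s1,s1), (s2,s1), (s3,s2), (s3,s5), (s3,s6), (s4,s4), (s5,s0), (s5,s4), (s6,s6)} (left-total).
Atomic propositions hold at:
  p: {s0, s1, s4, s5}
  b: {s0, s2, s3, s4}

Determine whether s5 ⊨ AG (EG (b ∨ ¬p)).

No

Sat(¬p) = {s2, s3, s6}
Sat(b ∨ ¬p) = {s0, s2, s3, s4, s6}
EG (b ∨ ¬p): greatest fixpoint, start Z0 = {s0, s2, s3, s4, s6}, keep only states in Sat with some successor in Z. Z1 = {s0, s3, s4, s6}; fixed.
Sat(EG (b ∨ ¬p)) = {s0, s3, s4, s6}
AG (EG (b ∨ ¬p)): greatest fixpoint, start Z0 = {s0, s3, s4, s6}, keep only states in Sat with every successor in Z. Z1 = {s0, s4, s6}; fixed.
Sat(AG (EG (b ∨ ¬p))) = {s0, s4, s6}
s5 ∉ Sat(AG (EG (b ∨ ¬p))) = {s0, s4, s6}, so the formula does not hold at s5.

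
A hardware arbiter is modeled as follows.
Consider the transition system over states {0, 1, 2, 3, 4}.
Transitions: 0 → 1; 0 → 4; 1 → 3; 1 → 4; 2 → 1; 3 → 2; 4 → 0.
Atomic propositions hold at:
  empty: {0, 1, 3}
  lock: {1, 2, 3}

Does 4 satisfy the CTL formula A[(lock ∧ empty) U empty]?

No

Sat(lock ∧ empty) = {1, 3}
A[(lock ∧ empty) U empty]: least fixpoint, start Z0 = Sat(empty) = {0, 1, 3}, add states in Sat(lock ∧ empty) with every successor in Z. Already a fixed point.
Sat(A[(lock ∧ empty) U empty]) = {0, 1, 3}
4 ∉ Sat(A[(lock ∧ empty) U empty]) = {0, 1, 3}, so the formula does not hold at 4.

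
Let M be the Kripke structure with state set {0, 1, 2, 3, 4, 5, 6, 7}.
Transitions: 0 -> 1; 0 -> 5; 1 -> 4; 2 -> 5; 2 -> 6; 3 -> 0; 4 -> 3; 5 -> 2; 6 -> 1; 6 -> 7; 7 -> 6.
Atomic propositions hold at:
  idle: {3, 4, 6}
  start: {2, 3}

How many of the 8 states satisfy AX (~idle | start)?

5

Sat(~idle) = {0, 1, 2, 5, 7}
Sat(~idle | start) = {0, 1, 2, 3, 5, 7}
Sat(AX (~idle | start)) = {s : every successor in {0, 1, 2, 3, 5, 7}} = {0, 3, 4, 5, 6}
|Sat(AX (~idle | start))| = |{0, 3, 4, 5, 6}| = 5.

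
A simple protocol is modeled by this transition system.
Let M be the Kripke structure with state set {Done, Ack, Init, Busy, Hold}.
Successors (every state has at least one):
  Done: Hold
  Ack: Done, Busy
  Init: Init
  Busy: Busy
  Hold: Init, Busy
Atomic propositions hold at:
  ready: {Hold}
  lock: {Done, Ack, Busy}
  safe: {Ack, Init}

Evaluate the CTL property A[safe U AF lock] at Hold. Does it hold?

No

AF lock: least fixpoint, start Z0 = {Done, Ack, Busy}, add states with every successor in Z. Already a fixed point.
Sat(AF lock) = {Done, Ack, Busy}
A[safe U AF lock]: least fixpoint, start Z0 = Sat(AF lock) = {Done, Ack, Busy}, add states in Sat(safe) with every successor in Z. Already a fixed point.
Sat(A[safe U AF lock]) = {Done, Ack, Busy}
Hold ∉ Sat(A[safe U AF lock]) = {Done, Ack, Busy}, so the formula does not hold at Hold.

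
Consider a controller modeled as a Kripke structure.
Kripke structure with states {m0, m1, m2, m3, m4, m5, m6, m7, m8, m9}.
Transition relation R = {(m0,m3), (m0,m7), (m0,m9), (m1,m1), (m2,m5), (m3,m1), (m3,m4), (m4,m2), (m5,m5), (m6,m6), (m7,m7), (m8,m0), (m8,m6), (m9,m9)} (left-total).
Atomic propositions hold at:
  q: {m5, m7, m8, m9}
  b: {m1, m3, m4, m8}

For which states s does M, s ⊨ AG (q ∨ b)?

Sat(q ∨ b) = {m1, m3, m4, m5, m7, m8, m9}
AG (q ∨ b): greatest fixpoint, start Z0 = {m1, m3, m4, m5, m7, m8, m9}, keep only states in Sat with every successor in Z. Z1 = {m1, m3, m5, m7, m9}; Z2 = {m1, m5, m7, m9}; fixed.
Sat(AG (q ∨ b)) = {m1, m5, m7, m9}

{m1, m5, m7, m9}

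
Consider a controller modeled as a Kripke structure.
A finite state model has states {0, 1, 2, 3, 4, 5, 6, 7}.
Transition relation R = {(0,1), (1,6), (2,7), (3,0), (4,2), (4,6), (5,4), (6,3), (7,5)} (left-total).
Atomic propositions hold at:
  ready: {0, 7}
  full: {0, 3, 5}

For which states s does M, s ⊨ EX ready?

{2, 3}

Sat(EX ready) = {s : some successor in {0, 7}} = {2, 3}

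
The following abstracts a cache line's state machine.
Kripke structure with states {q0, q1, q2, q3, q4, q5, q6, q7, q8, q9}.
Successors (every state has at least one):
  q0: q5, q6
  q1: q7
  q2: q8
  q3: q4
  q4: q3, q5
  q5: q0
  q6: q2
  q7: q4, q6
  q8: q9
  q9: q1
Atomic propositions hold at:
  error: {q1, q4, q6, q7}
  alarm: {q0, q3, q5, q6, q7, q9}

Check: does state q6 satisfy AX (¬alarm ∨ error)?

Yes

Sat(¬alarm) = {q1, q2, q4, q8}
Sat(¬alarm ∨ error) = {q1, q2, q4, q6, q7, q8}
Sat(AX (¬alarm ∨ error)) = {s : every successor in {q1, q2, q4, q6, q7, q8}} = {q1, q2, q3, q6, q7, q9}
q6 ∈ Sat(AX (¬alarm ∨ error)) = {q1, q2, q3, q6, q7, q9}, so the formula holds at q6.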